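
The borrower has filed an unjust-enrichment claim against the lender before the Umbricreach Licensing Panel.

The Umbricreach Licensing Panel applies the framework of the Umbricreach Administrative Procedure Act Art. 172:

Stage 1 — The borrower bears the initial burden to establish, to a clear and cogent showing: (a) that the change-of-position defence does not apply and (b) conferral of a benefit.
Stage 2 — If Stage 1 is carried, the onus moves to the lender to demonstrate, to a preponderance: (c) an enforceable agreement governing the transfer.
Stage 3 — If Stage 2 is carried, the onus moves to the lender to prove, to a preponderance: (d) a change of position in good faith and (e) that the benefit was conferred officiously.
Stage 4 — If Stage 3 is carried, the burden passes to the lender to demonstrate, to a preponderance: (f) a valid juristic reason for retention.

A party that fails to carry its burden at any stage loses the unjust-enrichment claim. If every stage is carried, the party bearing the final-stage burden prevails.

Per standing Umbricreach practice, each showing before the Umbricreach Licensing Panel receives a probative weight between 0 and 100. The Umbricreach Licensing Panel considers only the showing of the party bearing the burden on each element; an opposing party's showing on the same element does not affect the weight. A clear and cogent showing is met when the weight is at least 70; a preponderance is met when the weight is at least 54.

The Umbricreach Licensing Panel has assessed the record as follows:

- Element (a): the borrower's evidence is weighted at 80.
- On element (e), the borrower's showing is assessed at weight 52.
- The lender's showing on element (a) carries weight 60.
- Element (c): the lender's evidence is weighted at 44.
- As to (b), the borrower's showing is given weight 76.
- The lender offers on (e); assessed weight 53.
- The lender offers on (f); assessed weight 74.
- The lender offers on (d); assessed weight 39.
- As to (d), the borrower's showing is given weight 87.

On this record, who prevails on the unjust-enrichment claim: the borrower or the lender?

borrower

Stage 1 — burden on borrower; standard: a clear and cogent showing (weight is at least 70).
    (a): 80 (lender's 60 disregarded) ≥ 70 [met]
    (b): 76 ≥ 70 [met]
  Stage 1 carried; the burden shifts to the lender.
Stage 2 — burden on lender; standard: a preponderance (weight is at least 54).
    (c): 44 < 54 [not met]
  The lender does not carry Stage 2.
So the borrower prevails.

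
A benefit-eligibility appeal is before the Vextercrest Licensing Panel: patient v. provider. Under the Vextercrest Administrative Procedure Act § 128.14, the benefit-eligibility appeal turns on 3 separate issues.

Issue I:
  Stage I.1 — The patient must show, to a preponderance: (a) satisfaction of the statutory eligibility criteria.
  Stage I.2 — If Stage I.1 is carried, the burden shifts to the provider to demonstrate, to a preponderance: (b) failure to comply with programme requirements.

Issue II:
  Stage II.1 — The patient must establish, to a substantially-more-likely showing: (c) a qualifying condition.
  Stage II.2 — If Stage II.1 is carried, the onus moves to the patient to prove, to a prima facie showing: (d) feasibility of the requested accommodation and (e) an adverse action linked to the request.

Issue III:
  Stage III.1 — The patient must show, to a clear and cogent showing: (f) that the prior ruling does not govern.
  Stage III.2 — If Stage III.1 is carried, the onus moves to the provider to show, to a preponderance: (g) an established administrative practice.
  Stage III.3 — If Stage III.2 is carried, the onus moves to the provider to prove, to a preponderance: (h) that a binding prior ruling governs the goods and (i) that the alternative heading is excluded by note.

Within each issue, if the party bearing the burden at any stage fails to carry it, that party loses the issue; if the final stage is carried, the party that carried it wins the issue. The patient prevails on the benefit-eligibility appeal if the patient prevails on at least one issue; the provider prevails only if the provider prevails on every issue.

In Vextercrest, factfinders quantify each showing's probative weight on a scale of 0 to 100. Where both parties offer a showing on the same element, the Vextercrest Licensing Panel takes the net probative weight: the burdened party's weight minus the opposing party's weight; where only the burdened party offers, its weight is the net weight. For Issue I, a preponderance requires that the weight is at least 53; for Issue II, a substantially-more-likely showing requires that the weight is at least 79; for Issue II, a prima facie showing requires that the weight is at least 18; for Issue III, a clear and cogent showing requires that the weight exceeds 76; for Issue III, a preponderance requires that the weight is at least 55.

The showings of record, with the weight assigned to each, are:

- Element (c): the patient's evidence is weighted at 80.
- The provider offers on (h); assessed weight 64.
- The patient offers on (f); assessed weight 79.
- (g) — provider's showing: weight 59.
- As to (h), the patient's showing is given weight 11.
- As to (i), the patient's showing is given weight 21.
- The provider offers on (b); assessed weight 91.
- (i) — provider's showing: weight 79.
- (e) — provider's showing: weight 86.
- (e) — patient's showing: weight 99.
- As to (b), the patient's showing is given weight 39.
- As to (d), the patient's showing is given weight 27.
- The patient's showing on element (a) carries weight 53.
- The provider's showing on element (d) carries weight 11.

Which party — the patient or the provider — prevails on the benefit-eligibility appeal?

— Issue I —
At Stage I.1 the patient must meet a preponderance (weight is at least 53): on (a) the weight is 53, which does reach 53, so (a) meets the standard.
  The patient carries Stage I.1; the provider now bears the burden.
At Stage I.2 the provider must meet a preponderance (weight is at least 53): on (b) the weight is 91 less the opposing 39 gives net 52, which does not reach 53, so (b) does not meet the standard.
  The provider does not carry Stage I.2.
The analysis ends at Stage I.2; the patient prevails on this issue.
— Issue II —
Stage II.1 — burden on patient; standard: a substantially-more-likely showing (weight is at least 79).
    (c): 80 ≥ 79 [met]
  Stage II.1 is satisfied; the patient continues to bear the burden.
Stage II.2 — burden on patient; standard: a prima facie showing (weight is at least 18).
    (d): 27 − 11 = 16 < 18 [not met]
    (e): 99 − 86 = 13 < 18 [not met]
  The patient does not carry Stage II.2.
The provider prevails on this issue.
— Issue III —
Stage III.1 (patient, a clear and cogent showing, weight exceeds 76): (f) 79 > 76 — meets.
  All elements met. The burden passes to the provider.
Stage III.2 (provider, a preponderance, weight is at least 55): (g) 59 ≥ 55 — meets.
  Stage III.2 is satisfied; the provider continues to bear the burden.
Stage III.3 (provider, a preponderance, weight is at least 55): (h) net 64−11=53 < 55 — fails; (i) net 79−21=58 ≥ 55 — meets.
  Stage III.3 not carried; the provider fails its burden.
So the patient prevails on this issue.
Per-issue: Issue I → patient; Issue II → provider; Issue III → patient. The patient must prevail on at least one issue; overall, the patient prevails.

patient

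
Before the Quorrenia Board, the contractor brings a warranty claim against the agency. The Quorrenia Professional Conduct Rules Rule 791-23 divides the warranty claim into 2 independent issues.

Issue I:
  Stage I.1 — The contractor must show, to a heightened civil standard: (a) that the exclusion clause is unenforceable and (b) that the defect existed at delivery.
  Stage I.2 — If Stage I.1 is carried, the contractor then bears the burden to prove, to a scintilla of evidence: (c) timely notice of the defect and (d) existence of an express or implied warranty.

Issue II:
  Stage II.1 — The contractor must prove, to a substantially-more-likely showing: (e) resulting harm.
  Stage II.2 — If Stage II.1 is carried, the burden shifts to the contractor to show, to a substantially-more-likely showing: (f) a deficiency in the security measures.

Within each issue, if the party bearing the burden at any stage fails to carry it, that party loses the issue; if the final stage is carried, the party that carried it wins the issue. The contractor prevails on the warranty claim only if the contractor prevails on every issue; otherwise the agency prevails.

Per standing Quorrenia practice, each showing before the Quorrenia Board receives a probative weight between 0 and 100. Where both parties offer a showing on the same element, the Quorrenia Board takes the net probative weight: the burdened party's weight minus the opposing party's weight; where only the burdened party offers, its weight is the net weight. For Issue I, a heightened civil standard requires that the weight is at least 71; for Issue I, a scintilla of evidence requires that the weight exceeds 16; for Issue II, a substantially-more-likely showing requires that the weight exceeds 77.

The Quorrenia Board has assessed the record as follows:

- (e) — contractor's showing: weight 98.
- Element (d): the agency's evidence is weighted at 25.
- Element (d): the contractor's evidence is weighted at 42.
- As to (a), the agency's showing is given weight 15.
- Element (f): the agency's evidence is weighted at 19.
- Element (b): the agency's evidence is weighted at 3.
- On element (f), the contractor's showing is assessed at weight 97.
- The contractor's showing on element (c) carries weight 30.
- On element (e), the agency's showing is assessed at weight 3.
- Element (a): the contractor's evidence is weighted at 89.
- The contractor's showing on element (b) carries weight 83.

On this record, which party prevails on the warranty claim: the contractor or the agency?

contractor

— Issue I —
At Stage I.1 the contractor must meet a heightened civil standard (weight is at least 71): on (a) the weight is 89 less the opposing 15 gives net 74, ≥ 71, so (a) meets the standard; on (b) the weight is 83 less the opposing 3 gives net 80, which does reach 71, so (b) meets the standard.
  Stage I.1 carried; the burden remains with the contractor.
At Stage I.2 the contractor must meet a scintilla of evidence (weight exceeds 16): on (c) the weight is 30, which does exceed 16, so (c) meets the standard; on (d) the weight is 42 less the opposing 25 gives net 17, which does exceed 16, so (d) meets the standard.
  All elements met at the final stage.
Every stage carried; the contractor prevails on this issue.
— Issue II —
Stage II.1 (contractor, a substantially-more-likely showing, weight exceeds 77): (e) net 98−3=95 > 77 — meets.
  Stage II.1 is satisfied; the contractor continues to bear the burden.
Stage II.2 (contractor, a substantially-more-likely showing, weight exceeds 77): (f) net 97−19=78 > 77 — meets.
  Stage II.2 carried; the final stage is satisfied.
All stages carried — the contractor prevails on this issue.
Per-issue: Issue I → contractor; Issue II → contractor. The contractor must prevail on every issue; overall, the contractor prevails.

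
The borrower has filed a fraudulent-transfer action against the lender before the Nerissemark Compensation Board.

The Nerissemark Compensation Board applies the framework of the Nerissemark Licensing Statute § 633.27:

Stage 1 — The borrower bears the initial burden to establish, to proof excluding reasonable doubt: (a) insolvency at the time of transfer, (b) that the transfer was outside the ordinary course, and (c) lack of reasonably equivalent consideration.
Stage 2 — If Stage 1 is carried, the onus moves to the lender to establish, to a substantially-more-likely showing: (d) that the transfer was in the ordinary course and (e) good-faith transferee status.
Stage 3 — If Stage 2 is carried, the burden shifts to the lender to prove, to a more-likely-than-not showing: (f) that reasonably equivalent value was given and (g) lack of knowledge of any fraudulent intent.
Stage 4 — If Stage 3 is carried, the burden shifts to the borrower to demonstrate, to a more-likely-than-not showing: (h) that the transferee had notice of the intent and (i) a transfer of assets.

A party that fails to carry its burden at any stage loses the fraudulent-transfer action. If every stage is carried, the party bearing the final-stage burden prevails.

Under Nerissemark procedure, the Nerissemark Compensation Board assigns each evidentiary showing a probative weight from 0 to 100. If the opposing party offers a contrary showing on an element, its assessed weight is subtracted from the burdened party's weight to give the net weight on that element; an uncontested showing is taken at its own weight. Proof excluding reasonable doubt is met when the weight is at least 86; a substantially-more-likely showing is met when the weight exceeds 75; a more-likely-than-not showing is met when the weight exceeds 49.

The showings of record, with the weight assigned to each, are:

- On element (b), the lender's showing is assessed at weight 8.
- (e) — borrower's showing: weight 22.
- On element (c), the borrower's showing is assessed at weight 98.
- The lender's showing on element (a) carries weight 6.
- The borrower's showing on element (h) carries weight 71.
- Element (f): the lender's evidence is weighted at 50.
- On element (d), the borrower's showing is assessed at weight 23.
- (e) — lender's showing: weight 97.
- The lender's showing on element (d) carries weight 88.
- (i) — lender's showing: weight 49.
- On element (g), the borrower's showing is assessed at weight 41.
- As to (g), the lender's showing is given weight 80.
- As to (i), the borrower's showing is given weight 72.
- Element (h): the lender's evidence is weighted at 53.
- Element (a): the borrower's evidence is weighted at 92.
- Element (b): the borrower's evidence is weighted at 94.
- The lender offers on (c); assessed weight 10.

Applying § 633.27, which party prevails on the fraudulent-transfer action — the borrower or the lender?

borrower

Stage 1 — burden on borrower; standard: proof excluding reasonable doubt (weight is at least 86).
    (a): 92 − 6 = 86 ≥ 86 [met]
    (b): 94 − 8 = 86 ≥ 86 [met]
    (c): 98 − 10 = 88 ≥ 86 [met]
  All elements met. The burden passes to the lender.
Stage 2 — burden on lender; standard: a substantially-more-likely showing (weight exceeds 75).
    (d): 88 − 23 = 65 ≤ 75 [not met]
    (e): 97 − 22 = 75 ≤ 75 [not met]
  The lender does not carry Stage 2.
The borrower prevails.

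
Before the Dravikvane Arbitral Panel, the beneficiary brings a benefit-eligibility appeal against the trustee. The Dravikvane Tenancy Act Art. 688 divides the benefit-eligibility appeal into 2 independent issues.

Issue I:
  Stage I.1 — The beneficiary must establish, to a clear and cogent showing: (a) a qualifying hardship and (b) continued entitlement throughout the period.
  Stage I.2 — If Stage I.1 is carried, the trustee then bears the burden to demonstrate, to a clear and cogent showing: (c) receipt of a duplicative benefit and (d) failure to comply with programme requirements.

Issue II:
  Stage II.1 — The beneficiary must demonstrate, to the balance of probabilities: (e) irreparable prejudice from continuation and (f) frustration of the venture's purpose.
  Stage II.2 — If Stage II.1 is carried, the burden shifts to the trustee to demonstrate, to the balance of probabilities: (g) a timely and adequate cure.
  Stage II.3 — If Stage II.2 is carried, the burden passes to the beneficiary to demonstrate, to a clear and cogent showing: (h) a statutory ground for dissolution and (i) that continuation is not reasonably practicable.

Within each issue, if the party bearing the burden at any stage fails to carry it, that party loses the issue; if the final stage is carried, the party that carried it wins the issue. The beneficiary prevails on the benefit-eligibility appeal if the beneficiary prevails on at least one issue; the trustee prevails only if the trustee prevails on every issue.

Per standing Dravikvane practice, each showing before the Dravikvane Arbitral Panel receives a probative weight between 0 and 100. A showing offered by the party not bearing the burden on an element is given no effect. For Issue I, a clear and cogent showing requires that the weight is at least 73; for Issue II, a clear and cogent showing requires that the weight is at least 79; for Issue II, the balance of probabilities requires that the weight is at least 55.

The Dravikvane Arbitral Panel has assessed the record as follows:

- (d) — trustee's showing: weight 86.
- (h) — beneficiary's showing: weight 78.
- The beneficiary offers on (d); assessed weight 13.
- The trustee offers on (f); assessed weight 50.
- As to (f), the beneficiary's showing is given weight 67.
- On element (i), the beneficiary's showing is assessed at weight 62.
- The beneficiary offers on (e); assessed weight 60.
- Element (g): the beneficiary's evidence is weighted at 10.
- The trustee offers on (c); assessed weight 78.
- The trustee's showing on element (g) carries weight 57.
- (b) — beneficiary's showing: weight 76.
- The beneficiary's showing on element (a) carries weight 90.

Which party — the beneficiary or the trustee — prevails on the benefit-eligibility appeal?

— Issue I —
At Stage I.1 the beneficiary must meet a clear and cogent showing (weight is at least 73): on (a) the weight is 90, which does reach 73, so (a) meets the standard; on (b) the weight is 76, ≥ 73, so (b) meets the standard.
  Stage I.1 is satisfied; the onus moves to the trustee.
At Stage I.2 the trustee must meet a clear and cogent showing (weight is at least 73): on (c) the weight is 78, ≥ 73, so (c) meets the standard; on (d) the weight is 86 (the beneficiary's 13 is given no effect), which does reach 73, so (d) meets the standard.
  Stage I.2 carried; the final stage is satisfied.
With every stage satisfied, the trustee prevails on this issue.
— Issue II —
Stage II.1 (beneficiary, the balance of probabilities, weight is at least 55): (e) 60 ≥ 55 — meets; (f) 67 (trustee's 50 disregarded) ≥ 55 — meets.
  Stage II.1 carried; the burden shifts to the trustee.
Stage II.2 (trustee, the balance of probabilities, weight is at least 55): (g) 57 (beneficiary's 10 disregarded) ≥ 55 — meets.
  All elements met. The burden passes to the beneficiary.
Stage II.3 (beneficiary, a clear and cogent showing, weight is at least 79): (h) 78 < 79 — fails; (i) 62 < 79 — fails.
  Not every element is met, so the beneficiary fails to carry Stage II.3.
The trustee prevails on this issue.
Per-issue: Issue I → trustee; Issue II → trustee. The beneficiary must prevail on at least one issue; overall, the trustee prevails.

trustee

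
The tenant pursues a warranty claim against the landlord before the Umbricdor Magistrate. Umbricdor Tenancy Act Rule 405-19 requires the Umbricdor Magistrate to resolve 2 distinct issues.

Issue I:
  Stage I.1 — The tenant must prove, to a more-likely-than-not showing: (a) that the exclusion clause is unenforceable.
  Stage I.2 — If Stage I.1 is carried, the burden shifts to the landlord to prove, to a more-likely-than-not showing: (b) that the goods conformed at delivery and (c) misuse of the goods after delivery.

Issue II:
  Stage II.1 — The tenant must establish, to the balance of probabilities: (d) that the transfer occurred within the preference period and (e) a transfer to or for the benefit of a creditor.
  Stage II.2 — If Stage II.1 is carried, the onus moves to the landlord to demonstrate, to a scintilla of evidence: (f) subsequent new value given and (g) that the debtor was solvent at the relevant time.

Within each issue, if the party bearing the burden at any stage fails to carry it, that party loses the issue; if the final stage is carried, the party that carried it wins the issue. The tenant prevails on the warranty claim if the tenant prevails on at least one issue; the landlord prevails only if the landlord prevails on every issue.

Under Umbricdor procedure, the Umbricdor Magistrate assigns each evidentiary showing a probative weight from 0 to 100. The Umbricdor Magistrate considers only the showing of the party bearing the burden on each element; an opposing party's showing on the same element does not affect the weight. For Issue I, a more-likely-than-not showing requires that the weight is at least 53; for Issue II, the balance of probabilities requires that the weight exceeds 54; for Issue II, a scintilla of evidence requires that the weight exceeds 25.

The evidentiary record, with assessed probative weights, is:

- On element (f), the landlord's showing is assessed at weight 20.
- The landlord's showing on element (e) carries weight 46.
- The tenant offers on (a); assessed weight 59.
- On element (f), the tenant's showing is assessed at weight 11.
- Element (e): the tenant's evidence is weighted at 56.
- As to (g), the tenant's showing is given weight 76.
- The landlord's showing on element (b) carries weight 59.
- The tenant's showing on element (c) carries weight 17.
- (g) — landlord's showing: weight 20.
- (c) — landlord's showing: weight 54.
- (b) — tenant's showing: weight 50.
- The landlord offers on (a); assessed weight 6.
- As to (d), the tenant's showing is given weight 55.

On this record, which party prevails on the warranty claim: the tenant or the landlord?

tenant

— Issue I —
At Stage I.1 the tenant must meet a more-likely-than-not showing (weight is at least 53): on (a) the weight is 59 (the landlord's 6 is given no effect), which does reach 53, so (a) meets the standard.
  Stage I.1 carried; the burden shifts to the landlord.
At Stage I.2 the landlord must meet a more-likely-than-not showing (weight is at least 53): on (b) the weight is 59 (the tenant's 50 is given no effect), ≥ 53, so (b) meets the standard; on (c) the weight is 54 (the tenant's 17 is given no effect), ≥ 53, so (c) meets the standard.
  The landlord carries the last stage.
With every stage satisfied, the landlord prevails on this issue.
— Issue II —
Stage II.1 — burden on tenant; standard: the balance of probabilities (weight exceeds 54).
    (d): 55 > 54 [met]
    (e): 56 (landlord's 46 disregarded) > 54 [met]
  The tenant carries Stage II.1; the landlord now bears the burden.
Stage II.2 — burden on landlord; standard: a scintilla of evidence (weight exceeds 25).
    (f): 20 (tenant's 11 disregarded) ≤ 25 [not met]
    (g): 20 (tenant's 76 disregarded) ≤ 25 [not met]
  Stage II.2 not carried; the landlord fails its burden.
The tenant prevails on this issue.
Per-issue: Issue I → landlord; Issue II → tenant. The tenant must prevail on at least one issue; overall, the tenant prevails.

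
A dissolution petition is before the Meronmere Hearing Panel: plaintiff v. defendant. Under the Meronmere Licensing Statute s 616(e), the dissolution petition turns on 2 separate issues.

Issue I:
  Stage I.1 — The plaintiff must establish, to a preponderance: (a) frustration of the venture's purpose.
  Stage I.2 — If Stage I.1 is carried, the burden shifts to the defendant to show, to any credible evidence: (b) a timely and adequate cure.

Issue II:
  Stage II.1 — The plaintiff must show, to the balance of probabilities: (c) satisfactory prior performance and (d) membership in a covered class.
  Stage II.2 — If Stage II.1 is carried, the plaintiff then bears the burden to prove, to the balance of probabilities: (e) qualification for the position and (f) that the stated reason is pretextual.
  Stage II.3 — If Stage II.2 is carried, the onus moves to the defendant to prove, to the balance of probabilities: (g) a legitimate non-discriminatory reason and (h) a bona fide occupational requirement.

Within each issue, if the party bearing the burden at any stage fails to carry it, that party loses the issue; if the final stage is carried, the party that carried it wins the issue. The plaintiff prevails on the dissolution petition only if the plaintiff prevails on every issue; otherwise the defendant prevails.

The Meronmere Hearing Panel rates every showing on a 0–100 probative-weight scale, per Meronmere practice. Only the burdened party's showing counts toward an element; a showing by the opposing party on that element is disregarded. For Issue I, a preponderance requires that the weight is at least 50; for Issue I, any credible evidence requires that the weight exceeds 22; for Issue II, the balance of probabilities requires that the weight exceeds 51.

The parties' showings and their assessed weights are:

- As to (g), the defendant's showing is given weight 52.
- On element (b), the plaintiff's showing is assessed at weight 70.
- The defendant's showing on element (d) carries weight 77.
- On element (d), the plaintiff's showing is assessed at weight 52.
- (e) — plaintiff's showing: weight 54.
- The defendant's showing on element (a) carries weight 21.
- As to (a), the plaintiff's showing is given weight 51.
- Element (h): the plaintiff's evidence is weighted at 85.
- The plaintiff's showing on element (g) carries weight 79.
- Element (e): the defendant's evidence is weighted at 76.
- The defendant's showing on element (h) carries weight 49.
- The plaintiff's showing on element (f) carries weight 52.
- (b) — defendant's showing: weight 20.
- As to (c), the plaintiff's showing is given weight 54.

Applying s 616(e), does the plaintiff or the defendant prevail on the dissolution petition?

plaintiff

— Issue I —
Stage I.1 — burden on plaintiff; standard: a preponderance (weight is at least 50).
    (a): 51 (defendant's 21 disregarded) ≥ 50 [met]
  Stage I.1 carried; the burden shifts to the defendant.
Stage I.2 — burden on defendant; standard: any credible evidence (weight exceeds 22).
    (b): 20 (plaintiff's 70 disregarded) ≤ 22 [not met]
  Not every element is met, so the defendant fails to carry Stage I.2.
So the plaintiff prevails on this issue.
— Issue II —
Stage II.1 — burden on plaintiff; standard: the balance of probabilities (weight exceeds 51).
    (c): 54 > 51 [met]
    (d): 52 (defendant's 77 disregarded) > 51 [met]
  Stage II.1 is satisfied; the plaintiff continues to bear the burden.
Stage II.2 — burden on plaintiff; standard: the balance of probabilities (weight exceeds 51).
    (e): 54 (defendant's 76 disregarded) > 51 [met]
    (f): 52 > 51 [met]
  Stage II.2 carried; the burden shifts to the defendant.
Stage II.3 — burden on defendant; standard: the balance of probabilities (weight exceeds 51).
    (g): 52 (plaintiff's 79 disregarded) > 51 [met]
    (h): 49 (plaintiff's 85 disregarded) ≤ 51 [not met]
  Stage II.3 not carried; the defendant fails its burden.
So the plaintiff prevails on this issue.
Per-issue: Issue I → plaintiff; Issue II → plaintiff. The plaintiff must prevail on every issue; overall, the plaintiff prevails.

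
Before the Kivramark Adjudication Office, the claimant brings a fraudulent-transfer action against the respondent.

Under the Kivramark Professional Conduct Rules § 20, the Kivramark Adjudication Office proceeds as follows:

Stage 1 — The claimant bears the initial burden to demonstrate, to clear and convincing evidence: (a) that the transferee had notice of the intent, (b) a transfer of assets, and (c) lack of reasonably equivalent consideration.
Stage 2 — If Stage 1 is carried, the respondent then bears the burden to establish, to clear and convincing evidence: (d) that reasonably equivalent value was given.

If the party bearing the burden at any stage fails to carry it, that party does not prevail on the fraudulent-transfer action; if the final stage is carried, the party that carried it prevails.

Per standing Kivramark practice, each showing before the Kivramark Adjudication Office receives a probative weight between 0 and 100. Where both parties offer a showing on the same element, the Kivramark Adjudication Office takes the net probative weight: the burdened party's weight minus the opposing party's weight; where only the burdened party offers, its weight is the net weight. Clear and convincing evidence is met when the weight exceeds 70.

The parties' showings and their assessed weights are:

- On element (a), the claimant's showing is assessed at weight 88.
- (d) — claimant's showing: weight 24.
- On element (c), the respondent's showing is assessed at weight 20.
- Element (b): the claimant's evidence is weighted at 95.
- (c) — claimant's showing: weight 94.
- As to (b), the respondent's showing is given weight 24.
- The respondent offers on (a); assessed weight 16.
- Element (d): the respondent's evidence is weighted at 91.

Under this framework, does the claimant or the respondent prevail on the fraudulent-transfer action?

Stage 1 — burden on claimant; standard: clear and convincing evidence (weight exceeds 70).
    (a): 88 − 16 = 72 > 70 [met]
    (b): 95 − 24 = 71 > 70 [met]
    (c): 94 − 20 = 74 > 70 [met]
  Stage 1 carried; the burden shifts to the respondent.
Stage 2 — burden on respondent; standard: clear and convincing evidence (weight exceeds 70).
    (d): 91 − 24 = 67 ≤ 70 [not met]
  Stage 2 not carried; the respondent fails its burden.
So the claimant prevails.

claimant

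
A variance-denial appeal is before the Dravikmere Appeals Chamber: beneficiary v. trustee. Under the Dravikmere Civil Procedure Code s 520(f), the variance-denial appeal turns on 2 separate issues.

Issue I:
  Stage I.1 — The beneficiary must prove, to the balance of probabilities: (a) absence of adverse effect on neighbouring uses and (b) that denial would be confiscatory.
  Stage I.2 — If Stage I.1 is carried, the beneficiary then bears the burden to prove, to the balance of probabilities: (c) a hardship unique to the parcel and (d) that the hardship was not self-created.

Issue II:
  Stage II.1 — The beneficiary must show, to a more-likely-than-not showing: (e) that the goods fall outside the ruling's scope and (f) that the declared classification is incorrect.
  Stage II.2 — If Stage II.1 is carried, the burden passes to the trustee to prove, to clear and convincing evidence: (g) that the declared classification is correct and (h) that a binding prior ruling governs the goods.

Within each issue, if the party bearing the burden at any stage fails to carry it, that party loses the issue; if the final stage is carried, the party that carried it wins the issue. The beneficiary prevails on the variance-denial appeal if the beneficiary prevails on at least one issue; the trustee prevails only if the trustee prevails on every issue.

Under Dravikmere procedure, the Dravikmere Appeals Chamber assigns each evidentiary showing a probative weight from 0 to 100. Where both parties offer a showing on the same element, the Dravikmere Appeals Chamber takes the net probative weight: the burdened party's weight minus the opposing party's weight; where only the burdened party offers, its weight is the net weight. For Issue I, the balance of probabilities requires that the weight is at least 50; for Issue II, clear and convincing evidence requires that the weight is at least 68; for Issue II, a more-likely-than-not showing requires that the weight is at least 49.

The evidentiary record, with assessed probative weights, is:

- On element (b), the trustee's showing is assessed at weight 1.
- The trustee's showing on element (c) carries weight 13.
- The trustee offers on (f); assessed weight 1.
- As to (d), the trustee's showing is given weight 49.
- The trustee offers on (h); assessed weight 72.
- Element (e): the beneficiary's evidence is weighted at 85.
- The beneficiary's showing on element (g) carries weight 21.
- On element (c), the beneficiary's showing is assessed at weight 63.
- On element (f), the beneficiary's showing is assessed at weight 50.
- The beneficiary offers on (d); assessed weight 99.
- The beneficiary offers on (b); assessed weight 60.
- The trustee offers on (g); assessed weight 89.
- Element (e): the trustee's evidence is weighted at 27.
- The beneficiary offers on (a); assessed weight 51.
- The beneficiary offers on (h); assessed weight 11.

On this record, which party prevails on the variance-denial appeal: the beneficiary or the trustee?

— Issue I —
At Stage I.1 the beneficiary must meet the balance of probabilities (weight is at least 50): on (a) the weight is 51, which does reach 50, so (a) meets the standard; on (b) the weight is 60 less the opposing 1 gives net 59, ≥ 50, so (b) meets the standard.
  All elements met. The beneficiary retains the burden for Stage I.2.
At Stage I.2 the beneficiary must meet the balance of probabilities (weight is at least 50): on (c) the weight is 63 less the opposing 13 gives net 50, which does reach 50, so (c) meets the standard; on (d) the weight is 99 less the opposing 49 gives net 50, ≥ 50, so (d) meets the standard.
  Stage I.2 carried; the final stage is satisfied.
Every stage carried; the beneficiary prevails on this issue.
— Issue II —
Stage II.1 — burden on beneficiary; standard: a more-likely-than-not showing (weight is at least 49).
    (e): 85 − 27 = 58 ≥ 49 [met]
    (f): 50 − 1 = 49 ≥ 49 [met]
  Stage II.1 is satisfied; the onus moves to the trustee.
Stage II.2 — burden on trustee; standard: clear and convincing evidence (weight is at least 68).
    (g): 89 − 21 = 68 ≥ 68 [met]
    (h): 72 − 11 = 61 < 68 [not met]
  The trustee does not carry Stage II.2.
So the beneficiary prevails on this issue.
Per-issue: Issue I → beneficiary; Issue II → beneficiary. The beneficiary must prevail on at least one issue; overall, the beneficiary prevails.

beneficiary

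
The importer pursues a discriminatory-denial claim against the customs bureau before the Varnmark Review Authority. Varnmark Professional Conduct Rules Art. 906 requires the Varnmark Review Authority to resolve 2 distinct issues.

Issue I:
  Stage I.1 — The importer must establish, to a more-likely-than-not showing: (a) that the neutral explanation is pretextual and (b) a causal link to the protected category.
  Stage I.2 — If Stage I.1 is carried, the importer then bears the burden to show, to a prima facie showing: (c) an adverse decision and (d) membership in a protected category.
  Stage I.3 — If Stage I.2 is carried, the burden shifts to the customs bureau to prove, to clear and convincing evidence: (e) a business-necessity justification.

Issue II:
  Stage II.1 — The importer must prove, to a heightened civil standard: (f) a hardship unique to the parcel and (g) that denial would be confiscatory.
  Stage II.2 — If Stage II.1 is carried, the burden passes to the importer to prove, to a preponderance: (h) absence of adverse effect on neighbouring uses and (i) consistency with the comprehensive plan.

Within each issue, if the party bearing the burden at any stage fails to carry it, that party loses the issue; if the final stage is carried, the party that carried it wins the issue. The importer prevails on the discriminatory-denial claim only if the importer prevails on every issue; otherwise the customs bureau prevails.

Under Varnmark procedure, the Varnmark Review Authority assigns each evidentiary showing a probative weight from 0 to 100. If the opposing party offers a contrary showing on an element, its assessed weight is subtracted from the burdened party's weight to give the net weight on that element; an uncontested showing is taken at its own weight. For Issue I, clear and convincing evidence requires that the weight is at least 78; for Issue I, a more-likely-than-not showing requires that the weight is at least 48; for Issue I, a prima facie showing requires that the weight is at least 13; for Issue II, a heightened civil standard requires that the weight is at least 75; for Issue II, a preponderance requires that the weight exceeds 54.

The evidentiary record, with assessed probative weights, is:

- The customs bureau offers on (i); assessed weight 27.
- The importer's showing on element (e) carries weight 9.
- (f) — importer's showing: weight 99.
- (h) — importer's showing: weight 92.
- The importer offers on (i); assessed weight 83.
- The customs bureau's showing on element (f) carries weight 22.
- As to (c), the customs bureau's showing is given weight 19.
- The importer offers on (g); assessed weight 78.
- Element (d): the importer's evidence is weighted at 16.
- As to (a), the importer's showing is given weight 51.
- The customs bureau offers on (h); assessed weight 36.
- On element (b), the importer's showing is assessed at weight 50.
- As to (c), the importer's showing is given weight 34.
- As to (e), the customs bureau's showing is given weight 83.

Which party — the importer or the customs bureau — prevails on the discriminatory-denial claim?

— Issue I —
Stage I.1 — burden on importer; standard: a more-likely-than-not showing (weight is at least 48).
    (a): 51 ≥ 48 [met]
    (b): 50 ≥ 48 [met]
  All elements met. The importer retains the burden for Stage I.2.
Stage I.2 — burden on importer; standard: a prima facie showing (weight is at least 13).
    (c): 34 − 19 = 15 ≥ 13 [met]
    (d): 16 ≥ 13 [met]
  Stage I.2 is satisfied; the onus moves to the customs bureau.
Stage I.3 — burden on customs bureau; standard: clear and convincing evidence (weight is at least 78).
    (e): 83 − 9 = 74 < 78 [not met]
  The customs bureau does not carry Stage I.3.
The importer prevails on this issue.
— Issue II —
At Stage II.1 the importer must meet a heightened civil standard (weight is at least 75): on (f) the weight is 99 less the opposing 22 gives net 77, which does reach 75, so (f) meets the standard; on (g) the weight is 78, ≥ 75, so (g) meets the standard.
  All elements met. The importer retains the burden for Stage II.2.
At Stage II.2 the importer must meet a preponderance (weight exceeds 54): on (h) the weight is 92 less the opposing 36 gives net 56, which does exceed 54, so (h) meets the standard; on (i) the weight is 83 less the opposing 27 gives net 56, which does exceed 54, so (i) meets the standard.
  The importer carries the last stage.
Every stage carried; the importer prevails on this issue.
Per-issue: Issue I → importer; Issue II → importer. The importer must prevail on every issue; overall, the importer prevails.

importer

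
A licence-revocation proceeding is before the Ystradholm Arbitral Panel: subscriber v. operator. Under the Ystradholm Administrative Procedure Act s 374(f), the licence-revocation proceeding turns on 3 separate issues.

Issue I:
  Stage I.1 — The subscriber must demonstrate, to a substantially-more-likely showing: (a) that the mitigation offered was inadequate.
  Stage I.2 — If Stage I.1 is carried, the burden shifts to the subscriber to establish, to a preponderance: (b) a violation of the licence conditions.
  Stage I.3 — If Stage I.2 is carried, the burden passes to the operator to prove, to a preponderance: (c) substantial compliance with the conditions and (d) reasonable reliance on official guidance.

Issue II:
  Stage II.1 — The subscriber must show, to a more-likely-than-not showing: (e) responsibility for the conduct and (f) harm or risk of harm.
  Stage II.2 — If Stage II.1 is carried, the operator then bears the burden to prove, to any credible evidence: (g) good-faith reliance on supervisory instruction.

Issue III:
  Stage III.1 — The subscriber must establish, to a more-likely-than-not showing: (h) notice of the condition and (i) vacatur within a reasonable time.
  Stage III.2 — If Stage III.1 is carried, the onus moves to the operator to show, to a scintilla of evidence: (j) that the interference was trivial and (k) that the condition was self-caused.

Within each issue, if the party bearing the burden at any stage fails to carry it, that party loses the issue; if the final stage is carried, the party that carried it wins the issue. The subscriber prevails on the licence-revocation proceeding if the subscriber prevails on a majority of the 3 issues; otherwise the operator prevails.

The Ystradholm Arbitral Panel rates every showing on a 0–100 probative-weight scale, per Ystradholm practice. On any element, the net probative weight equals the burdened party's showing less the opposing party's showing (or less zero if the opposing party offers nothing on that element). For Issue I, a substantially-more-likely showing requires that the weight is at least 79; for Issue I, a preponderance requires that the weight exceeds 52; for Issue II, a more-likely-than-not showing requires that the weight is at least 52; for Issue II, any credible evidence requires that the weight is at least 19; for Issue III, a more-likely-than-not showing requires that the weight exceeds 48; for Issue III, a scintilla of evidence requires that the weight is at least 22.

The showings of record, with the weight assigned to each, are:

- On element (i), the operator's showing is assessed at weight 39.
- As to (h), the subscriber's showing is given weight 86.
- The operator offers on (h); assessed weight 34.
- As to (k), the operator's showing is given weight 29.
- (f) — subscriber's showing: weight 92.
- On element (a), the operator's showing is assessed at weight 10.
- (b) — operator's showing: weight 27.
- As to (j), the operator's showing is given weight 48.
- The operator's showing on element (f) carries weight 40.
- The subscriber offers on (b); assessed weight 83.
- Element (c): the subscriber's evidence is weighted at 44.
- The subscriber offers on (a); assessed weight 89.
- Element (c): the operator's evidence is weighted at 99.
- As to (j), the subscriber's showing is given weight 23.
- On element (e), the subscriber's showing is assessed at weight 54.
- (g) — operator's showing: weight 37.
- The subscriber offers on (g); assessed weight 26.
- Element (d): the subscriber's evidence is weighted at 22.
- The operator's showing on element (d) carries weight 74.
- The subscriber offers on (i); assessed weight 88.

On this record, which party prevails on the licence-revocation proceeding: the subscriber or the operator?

— Issue I —
At Stage I.1 the subscriber must meet a substantially-more-likely showing (weight is at least 79): on (a) the weight is 89 less the opposing 10 gives net 79, which does reach 79, so (a) meets the standard.
  All elements met. The subscriber retains the burden for Stage I.2.
At Stage I.2 the subscriber must meet a preponderance (weight exceeds 52): on (b) the weight is 83 less the opposing 27 gives net 56, > 52, so (b) meets the standard.
  The subscriber carries Stage I.2; the operator now bears the burden.
At Stage I.3 the operator must meet a preponderance (weight exceeds 52): on (c) the weight is 99 less the opposing 44 gives net 55, > 52, so (c) meets the standard; on (d) the weight is 74 less the opposing 22 gives net 52, ≤ 52, so (d) does not meet the standard.
  Stage I.3 not carried; the operator fails its burden.
So the subscriber prevails on this issue.
— Issue II —
Stage II.1 (subscriber, a more-likely-than-not showing, weight is at least 52): (e) 54 ≥ 52 — meets; (f) net 92−40=52 ≥ 52 — meets.
  All elements met. The burden passes to the operator.
Stage II.2 (operator, any credible evidence, weight is at least 19): (g) net 37−26=11 < 19 — fails.
  Stage II.2 not carried; the operator fails its burden.
The subscriber prevails on this issue.
— Issue III —
Stage III.1 (subscriber, a more-likely-than-not showing, weight exceeds 48): (h) net 86−34=52 > 48 — meets; (i) net 88−39=49 > 48 — meets.
  Stage III.1 carried; the burden shifts to the operator.
Stage III.2 (operator, a scintilla of evidence, weight is at least 22): (j) net 48−23=25 ≥ 22 — meets; (k) 29 ≥ 22 — meets.
  Stage III.2 carried; the final stage is satisfied.
With every stage satisfied, the operator prevails on this issue.
Per-issue: Issue I → subscriber; Issue II → subscriber; Issue III → operator. The subscriber must prevail on a majority of issues; overall, the subscriber prevails.

subscriber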